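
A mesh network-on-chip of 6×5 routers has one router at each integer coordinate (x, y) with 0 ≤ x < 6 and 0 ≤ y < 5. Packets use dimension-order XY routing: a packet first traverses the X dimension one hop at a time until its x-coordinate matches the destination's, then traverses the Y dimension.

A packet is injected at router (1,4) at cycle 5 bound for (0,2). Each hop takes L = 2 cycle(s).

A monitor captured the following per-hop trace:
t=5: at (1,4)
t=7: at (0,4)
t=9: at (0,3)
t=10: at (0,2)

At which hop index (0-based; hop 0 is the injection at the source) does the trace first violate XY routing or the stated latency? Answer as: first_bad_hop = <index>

first_bad_hop = 3

check 1→ d=(-1,0) cyc+2: ok
check 2→ d=(0,-1) cyc+2: ok
check 3→ d=(0,-1) cyc+1: BAD: Δcyc=1≠L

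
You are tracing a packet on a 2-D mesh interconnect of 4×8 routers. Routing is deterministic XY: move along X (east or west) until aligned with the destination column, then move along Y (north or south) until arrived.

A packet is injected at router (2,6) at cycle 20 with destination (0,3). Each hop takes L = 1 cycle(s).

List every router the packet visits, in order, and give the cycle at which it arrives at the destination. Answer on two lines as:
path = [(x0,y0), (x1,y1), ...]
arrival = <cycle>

path = [(2,6), (1,6), (0,6), (0,5), (0,4), (0,3)]
arrival = 25

t=20: at (2,6)
t=21: at (1,6) after W
t=22: at (0,6) after W
t=23: at (0,5) after S
t=24: at (0,4) after S
t=25: at (0,3) after S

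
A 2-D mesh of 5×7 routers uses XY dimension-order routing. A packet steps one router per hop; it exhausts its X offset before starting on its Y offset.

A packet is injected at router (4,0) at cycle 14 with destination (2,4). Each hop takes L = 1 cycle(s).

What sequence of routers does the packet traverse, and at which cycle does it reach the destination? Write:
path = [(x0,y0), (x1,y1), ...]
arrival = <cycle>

path = [(4,0), (3,0), (2,0), (2,1), (2,2), (2,3), (2,4)]
arrival = 20

  0. router=(4,0) cycle=14 (inject)
  1. router=(3,0) cycle=15 dir=W
  2. router=(2,0) cycle=16 dir=W
  3. router=(2,1) cycle=17 dir=N
  4. router=(2,2) cycle=18 dir=N
  5. router=(2,3) cycle=19 dir=N
  6. router=(2,4) cycle=20 dir=N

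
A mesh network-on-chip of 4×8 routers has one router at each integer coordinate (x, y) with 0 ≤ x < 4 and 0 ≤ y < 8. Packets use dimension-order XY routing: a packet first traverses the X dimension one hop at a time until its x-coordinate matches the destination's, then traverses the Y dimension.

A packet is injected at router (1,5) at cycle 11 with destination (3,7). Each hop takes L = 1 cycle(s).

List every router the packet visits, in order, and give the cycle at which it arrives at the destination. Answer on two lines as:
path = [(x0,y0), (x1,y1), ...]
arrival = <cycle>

path = [(1,5), (2,5), (3,5), (3,6), (3,7)]
arrival = 15

[0] x=1 y=5 t=11
[1] x=2 y=5 t=12 →E
[2] x=3 y=5 t=13 →E
[3] x=3 y=6 t=14 →N
[4] x=3 y=7 t=15 →N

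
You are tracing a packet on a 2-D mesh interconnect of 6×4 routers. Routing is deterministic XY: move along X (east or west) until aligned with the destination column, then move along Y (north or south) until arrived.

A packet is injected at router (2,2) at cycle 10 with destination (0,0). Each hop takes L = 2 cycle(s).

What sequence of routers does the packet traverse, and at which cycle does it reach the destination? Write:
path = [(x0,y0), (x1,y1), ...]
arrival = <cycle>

hop 0: (2,2) @ cyc 10
hop 1: (1,2) @ cyc 12  [W]
hop 2: (0,2) @ cyc 14  [W]
hop 3: (0,1) @ cyc 16  [S]
hop 4: (0,0) @ cyc 18  [S]

path = [(2,2), (1,2), (0,2), (0,1), (0,0)]
arrival = 18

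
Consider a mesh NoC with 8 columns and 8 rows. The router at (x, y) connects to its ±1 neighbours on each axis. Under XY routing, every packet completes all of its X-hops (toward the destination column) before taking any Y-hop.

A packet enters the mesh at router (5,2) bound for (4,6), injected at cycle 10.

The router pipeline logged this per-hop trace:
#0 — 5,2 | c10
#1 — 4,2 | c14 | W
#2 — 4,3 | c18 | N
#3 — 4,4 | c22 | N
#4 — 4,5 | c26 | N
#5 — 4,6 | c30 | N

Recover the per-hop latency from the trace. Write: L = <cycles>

L = 4

Δcyc across hop 0→1: 14 − 10 = 4.
One hop costs L cycles, so L = 4.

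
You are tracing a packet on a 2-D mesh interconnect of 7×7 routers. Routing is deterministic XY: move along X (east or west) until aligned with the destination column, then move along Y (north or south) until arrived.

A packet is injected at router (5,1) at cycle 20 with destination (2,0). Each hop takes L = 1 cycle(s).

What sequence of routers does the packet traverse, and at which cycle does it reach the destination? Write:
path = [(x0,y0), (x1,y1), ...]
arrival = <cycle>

  0. router=(5,1) cycle=20 (inject)
  1. router=(4,1) cycle=21 dir=W
  2. router=(3,1) cycle=22 dir=W
  3. router=(2,1) cycle=23 dir=W
  4. router=(2,0) cycle=24 dir=S

path = [(5,1), (4,1), (3,1), (2,1), (2,0)]
arrival = 24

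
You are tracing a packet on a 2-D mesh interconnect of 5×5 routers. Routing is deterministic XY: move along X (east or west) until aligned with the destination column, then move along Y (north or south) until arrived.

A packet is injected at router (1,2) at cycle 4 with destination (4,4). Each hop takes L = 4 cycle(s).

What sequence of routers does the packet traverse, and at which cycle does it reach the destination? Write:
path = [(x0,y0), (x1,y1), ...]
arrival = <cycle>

[0] x=1 y=2 t=4
[1] x=2 y=2 t=8 →E
[2] x=3 y=2 t=12 →E
[3] x=4 y=2 t=16 →E
[4] x=4 y=3 t=20 →N
[5] x=4 y=4 t=24 →N

path = [(1,2), (2,2), (3,2), (4,2), (4,3), (4,4)]
arrival = 24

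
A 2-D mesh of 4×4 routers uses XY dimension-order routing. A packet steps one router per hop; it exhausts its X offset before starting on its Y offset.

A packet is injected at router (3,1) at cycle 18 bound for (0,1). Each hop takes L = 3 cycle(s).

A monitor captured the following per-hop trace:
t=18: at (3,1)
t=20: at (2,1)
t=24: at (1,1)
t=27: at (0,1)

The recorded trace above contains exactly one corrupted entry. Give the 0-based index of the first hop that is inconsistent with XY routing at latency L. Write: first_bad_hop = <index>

first_bad_hop = 1

hop 1: step (-1,+0), +2 cyc — BAD: Δcyc=2≠L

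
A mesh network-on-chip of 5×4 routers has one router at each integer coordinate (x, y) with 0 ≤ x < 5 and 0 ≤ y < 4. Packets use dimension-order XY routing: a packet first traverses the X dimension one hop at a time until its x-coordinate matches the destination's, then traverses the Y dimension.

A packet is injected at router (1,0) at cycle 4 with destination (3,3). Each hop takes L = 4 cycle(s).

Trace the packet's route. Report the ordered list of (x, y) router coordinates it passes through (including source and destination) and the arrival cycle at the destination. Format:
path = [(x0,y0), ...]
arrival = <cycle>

path = [(1,0), (2,0), (3,0), (3,1), (3,2), (3,3)]
arrival = 24

t=4: at (1,0)
t=8: at (2,0) after E
t=12: at (3,0) after E
t=16: at (3,1) after N
t=20: at (3,2) after N
t=24: at (3,3) after N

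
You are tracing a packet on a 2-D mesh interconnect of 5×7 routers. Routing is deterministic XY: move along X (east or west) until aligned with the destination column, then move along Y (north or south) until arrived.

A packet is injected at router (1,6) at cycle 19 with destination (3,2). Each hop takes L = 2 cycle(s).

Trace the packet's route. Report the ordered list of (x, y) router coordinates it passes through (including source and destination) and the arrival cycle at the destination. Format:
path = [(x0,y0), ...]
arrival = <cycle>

path = [(1,6), (2,6), (3,6), (3,5), (3,4), (3,3), (3,2)]
arrival = 31

#0 — 1,6 | c19
#1 — 2,6 | c21 | E
#2 — 3,6 | c23 | E
#3 — 3,5 | c25 | S
#4 — 3,4 | c27 | S
#5 — 3,3 | c29 | S
#6 — 3,2 | c31 | S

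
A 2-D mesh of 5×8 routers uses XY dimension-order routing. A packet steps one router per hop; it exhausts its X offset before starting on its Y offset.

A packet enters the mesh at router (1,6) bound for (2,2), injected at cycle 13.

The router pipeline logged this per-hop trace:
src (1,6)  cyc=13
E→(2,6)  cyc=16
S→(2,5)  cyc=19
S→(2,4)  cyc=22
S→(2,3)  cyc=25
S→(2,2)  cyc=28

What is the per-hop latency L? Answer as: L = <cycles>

Between hops 0 and 1 the cycle counter advances 16 − 13 = 3.
One hop costs L cycles, so L = 3.

L = 3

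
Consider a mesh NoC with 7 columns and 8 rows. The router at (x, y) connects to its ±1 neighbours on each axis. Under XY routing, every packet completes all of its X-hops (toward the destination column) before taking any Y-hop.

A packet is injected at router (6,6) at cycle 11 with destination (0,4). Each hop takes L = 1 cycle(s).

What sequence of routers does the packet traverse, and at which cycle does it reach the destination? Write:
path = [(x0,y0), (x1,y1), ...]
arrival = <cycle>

path = [(6,6), (5,6), (4,6), (3,6), (2,6), (1,6), (0,6), (0,5), (0,4)]
arrival = 19

  0. router=(6,6) cycle=11 (inject)
  1. router=(5,6) cycle=12 dir=W
  2. router=(4,6) cycle=13 dir=W
  3. router=(3,6) cycle=14 dir=W
  4. router=(2,6) cycle=15 dir=W
  5. router=(1,6) cycle=16 dir=W
  6. router=(0,6) cycle=17 dir=W
  7. router=(0,5) cycle=18 dir=S
  8. router=(0,4) cycle=19 dir=S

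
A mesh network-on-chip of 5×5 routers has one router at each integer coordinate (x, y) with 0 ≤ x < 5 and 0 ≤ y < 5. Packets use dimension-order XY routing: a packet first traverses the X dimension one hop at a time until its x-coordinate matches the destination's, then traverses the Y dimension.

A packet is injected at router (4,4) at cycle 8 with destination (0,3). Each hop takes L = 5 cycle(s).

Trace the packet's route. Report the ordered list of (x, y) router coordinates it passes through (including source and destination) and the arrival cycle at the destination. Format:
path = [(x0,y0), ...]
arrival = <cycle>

  0. router=(4,4) cycle=8 (inject)
  1. router=(3,4) cycle=13 dir=W
  2. router=(2,4) cycle=18 dir=W
  3. router=(1,4) cycle=23 dir=W
  4. router=(0,4) cycle=28 dir=W
  5. router=(0,3) cycle=33 dir=S

path = [(4,4), (3,4), (2,4), (1,4), (0,4), (0,3)]
arrival = 33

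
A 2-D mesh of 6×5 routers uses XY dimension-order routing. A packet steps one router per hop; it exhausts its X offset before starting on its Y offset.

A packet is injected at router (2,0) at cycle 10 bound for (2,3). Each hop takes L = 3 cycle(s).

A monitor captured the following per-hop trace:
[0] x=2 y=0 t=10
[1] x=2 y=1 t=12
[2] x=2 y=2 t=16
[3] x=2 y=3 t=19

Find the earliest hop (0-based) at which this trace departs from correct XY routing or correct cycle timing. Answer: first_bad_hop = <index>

hop 1: step (+0,+1), +2 cyc — BAD: Δcyc=2≠L

first_bad_hop = 1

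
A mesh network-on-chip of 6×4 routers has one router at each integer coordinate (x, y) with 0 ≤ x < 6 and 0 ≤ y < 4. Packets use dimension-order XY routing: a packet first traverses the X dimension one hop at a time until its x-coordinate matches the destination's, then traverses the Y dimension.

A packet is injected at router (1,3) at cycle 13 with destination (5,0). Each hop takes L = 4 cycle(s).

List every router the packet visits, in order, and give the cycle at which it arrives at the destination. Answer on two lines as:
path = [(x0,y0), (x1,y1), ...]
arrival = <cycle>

hop 0: (1,3) @ cyc 13
hop 1: (2,3) @ cyc 17  [E]
hop 2: (3,3) @ cyc 21  [E]
hop 3: (4,3) @ cyc 25  [E]
hop 4: (5,3) @ cyc 29  [E]
hop 5: (5,2) @ cyc 33  [S]
hop 6: (5,1) @ cyc 37  [S]
hop 7: (5,0) @ cyc 41  [S]

path = [(1,3), (2,3), (3,3), (4,3), (5,3), (5,2), (5,1), (5,0)]
arrival = 41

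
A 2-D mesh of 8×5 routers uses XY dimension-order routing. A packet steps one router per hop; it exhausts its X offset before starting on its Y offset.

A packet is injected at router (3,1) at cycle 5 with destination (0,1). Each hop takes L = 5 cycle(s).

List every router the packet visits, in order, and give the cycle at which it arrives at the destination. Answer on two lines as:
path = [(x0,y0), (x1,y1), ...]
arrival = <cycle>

path = [(3,1), (2,1), (1,1), (0,1)]
arrival = 20

  0. router=(3,1) cycle=5 (inject)
  1. router=(2,1) cycle=10 dir=W
  2. router=(1,1) cycle=15 dir=W
  3. router=(0,1) cycle=20 dir=W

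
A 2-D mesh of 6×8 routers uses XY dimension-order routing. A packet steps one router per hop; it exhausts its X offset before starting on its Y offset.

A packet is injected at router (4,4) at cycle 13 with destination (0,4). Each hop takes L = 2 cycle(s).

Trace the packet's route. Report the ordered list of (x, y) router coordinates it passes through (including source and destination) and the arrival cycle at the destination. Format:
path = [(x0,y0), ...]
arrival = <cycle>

path = [(4,4), (3,4), (2,4), (1,4), (0,4)]
arrival = 21

hop 0: (4,4) @ cyc 13
hop 1: (3,4) @ cyc 15  [W]
hop 2: (2,4) @ cyc 17  [W]
hop 3: (1,4) @ cyc 19  [W]
hop 4: (0,4) @ cyc 21  [W]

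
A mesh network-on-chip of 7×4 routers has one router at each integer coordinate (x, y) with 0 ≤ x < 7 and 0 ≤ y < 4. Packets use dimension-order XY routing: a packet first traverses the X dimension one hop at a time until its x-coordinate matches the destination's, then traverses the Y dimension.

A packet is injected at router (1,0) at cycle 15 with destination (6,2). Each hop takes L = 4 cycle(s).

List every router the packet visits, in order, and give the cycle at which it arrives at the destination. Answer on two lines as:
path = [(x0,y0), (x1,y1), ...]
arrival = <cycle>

t=15: at (1,0)
t=19: at (2,0) after E
t=23: at (3,0) after E
t=27: at (4,0) after E
t=31: at (5,0) after E
t=35: at (6,0) after E
t=39: at (6,1) after N
t=43: at (6,2) after N

path = [(1,0), (2,0), (3,0), (4,0), (5,0), (6,0), (6,1), (6,2)]
arrival = 43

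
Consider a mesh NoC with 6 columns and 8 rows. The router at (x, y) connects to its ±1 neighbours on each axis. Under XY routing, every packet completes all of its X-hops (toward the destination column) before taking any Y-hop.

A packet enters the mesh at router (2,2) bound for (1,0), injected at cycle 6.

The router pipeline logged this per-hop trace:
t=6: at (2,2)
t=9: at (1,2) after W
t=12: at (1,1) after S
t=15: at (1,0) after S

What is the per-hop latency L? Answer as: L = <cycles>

L = 3

Between hops 0 and 1 the cycle counter advances 9 − 6 = 3.
Each hop adds L, hence L = 3.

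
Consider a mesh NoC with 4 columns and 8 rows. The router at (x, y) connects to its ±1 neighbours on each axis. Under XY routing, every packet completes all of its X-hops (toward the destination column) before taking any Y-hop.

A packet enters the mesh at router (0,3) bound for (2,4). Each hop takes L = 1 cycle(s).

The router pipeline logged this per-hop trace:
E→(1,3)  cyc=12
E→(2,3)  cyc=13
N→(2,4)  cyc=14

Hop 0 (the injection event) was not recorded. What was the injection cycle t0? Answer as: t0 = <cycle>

t0 = 11

The first recorded entry is hop 1 at cycle 12.
t0 = cyc[1] − L = 12 − 1 = 11.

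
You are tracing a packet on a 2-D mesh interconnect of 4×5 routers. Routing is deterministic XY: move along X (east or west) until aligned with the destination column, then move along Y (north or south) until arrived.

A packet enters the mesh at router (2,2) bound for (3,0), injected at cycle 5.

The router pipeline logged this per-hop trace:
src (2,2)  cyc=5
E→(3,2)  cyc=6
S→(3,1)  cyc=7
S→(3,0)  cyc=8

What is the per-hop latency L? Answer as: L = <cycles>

L = 1

From hop 0 (5) to hop 1 (6): +1 cycles.
Per-hop latency L = Δcyc = 1.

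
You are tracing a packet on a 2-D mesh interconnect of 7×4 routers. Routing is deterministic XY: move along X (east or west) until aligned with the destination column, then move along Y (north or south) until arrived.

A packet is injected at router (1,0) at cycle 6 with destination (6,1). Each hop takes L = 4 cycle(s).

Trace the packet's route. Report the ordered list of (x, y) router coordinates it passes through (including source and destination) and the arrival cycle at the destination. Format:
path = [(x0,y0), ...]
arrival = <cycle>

[0] x=1 y=0 t=6
[1] x=2 y=0 t=10 →E
[2] x=3 y=0 t=14 →E
[3] x=4 y=0 t=18 →E
[4] x=5 y=0 t=22 →E
[5] x=6 y=0 t=26 →E
[6] x=6 y=1 t=30 →N

path = [(1,0), (2,0), (3,0), (4,0), (5,0), (6,0), (6,1)]
arrival = 30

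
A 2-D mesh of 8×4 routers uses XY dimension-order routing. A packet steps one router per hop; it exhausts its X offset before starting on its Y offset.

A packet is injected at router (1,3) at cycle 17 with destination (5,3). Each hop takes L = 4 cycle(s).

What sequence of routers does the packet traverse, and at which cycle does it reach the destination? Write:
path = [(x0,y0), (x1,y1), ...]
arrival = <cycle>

hop 0: (1,3) @ cyc 17
hop 1: (2,3) @ cyc 21  [E]
hop 2: (3,3) @ cyc 25  [E]
hop 3: (4,3) @ cyc 29  [E]
hop 4: (5,3) @ cyc 33  [E]

path = [(1,3), (2,3), (3,3), (4,3), (5,3)]
arrival = 33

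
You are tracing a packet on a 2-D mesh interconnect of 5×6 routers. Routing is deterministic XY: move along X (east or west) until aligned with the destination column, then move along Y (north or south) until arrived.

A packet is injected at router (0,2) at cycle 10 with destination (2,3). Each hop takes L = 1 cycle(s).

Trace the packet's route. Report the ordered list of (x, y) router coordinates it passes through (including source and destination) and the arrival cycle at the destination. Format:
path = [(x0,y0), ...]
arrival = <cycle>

path = [(0,2), (1,2), (2,2), (2,3)]
arrival = 13

src (0,2)  cyc=10
E→(1,2)  cyc=11
E→(2,2)  cyc=12
N→(2,3)  cyc=13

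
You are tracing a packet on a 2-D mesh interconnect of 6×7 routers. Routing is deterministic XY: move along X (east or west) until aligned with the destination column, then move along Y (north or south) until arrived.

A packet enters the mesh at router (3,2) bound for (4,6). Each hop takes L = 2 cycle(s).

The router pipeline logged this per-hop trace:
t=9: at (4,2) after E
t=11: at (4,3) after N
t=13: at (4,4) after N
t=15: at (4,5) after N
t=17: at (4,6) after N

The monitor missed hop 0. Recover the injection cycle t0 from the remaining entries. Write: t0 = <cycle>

The first recorded entry is hop 1 at cycle 9.
So t0 = 9 − 1·2 = 7.

t0 = 7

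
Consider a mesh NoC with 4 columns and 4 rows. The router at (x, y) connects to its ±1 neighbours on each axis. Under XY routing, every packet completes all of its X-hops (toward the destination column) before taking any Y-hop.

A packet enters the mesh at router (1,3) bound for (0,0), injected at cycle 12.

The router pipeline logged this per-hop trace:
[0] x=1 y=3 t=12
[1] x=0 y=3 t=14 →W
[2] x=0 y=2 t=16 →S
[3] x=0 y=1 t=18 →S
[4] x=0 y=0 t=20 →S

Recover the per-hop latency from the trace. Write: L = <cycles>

L = 2

Δcyc across hop 0→1: 14 − 12 = 2.
One hop costs L cycles, so L = 2.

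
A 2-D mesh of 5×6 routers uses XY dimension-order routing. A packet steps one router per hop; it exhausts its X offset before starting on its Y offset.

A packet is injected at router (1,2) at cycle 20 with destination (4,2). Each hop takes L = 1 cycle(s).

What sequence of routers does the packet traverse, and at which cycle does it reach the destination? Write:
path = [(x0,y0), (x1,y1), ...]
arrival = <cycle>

path = [(1,2), (2,2), (3,2), (4,2)]
arrival = 23

hop 0: (1,2) @ cyc 20
hop 1: (2,2) @ cyc 21  [E]
hop 2: (3,2) @ cyc 22  [E]
hop 3: (4,2) @ cyc 23  [E]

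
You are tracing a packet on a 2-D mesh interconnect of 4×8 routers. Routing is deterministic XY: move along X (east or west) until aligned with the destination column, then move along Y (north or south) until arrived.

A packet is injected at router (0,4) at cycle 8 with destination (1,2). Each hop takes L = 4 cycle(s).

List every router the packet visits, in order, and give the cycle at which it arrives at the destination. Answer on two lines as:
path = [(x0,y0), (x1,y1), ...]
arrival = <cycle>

src (0,4)  cyc=8
E→(1,4)  cyc=12
S→(1,3)  cyc=16
S→(1,2)  cyc=20

path = [(0,4), (1,4), (1,3), (1,2)]
arrival = 20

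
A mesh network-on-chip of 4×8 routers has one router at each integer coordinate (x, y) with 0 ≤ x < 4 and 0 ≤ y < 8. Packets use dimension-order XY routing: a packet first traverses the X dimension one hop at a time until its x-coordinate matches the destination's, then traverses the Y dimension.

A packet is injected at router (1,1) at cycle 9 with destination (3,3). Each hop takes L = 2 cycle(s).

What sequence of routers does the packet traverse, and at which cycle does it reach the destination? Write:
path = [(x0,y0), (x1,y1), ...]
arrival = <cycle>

path = [(1,1), (2,1), (3,1), (3,2), (3,3)]
arrival = 17

[0] x=1 y=1 t=9
[1] x=2 y=1 t=11 →E
[2] x=3 y=1 t=13 →E
[3] x=3 y=2 t=15 →N
[4] x=3 y=3 t=17 →N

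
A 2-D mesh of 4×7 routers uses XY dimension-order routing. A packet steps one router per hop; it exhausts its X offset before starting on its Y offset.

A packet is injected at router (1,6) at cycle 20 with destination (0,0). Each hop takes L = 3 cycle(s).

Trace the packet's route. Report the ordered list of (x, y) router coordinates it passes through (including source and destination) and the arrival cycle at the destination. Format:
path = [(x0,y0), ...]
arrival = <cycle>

path = [(1,6), (0,6), (0,5), (0,4), (0,3), (0,2), (0,1), (0,0)]
arrival = 41

t=20: at (1,6)
t=23: at (0,6) after W
t=26: at (0,5) after S
t=29: at (0,4) after S
t=32: at (0,3) after S
t=35: at (0,2) after S
t=38: at (0,1) after S
t=41: at (0,0) after S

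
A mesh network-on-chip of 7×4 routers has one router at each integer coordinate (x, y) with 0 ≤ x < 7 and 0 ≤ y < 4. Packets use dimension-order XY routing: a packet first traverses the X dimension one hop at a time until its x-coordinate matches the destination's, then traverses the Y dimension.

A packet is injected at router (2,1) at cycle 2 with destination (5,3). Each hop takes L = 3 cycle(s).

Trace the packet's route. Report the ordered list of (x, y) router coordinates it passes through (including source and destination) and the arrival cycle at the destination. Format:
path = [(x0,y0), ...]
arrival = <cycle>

path = [(2,1), (3,1), (4,1), (5,1), (5,2), (5,3)]
arrival = 17

t=2: at (2,1)
t=5: at (3,1) after E
t=8: at (4,1) after E
t=11: at (5,1) after E
t=14: at (5,2) after N
t=17: at (5,3) after N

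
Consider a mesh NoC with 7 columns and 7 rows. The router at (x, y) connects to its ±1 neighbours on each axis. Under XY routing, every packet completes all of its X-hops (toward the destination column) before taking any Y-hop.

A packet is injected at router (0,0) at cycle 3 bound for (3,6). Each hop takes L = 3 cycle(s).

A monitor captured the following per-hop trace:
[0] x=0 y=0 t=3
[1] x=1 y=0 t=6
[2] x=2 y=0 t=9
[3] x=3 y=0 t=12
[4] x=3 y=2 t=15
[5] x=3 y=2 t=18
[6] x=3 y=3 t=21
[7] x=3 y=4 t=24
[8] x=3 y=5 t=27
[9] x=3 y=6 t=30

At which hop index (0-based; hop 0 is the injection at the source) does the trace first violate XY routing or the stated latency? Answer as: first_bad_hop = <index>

first_bad_hop = 4

  1: Δx=+1 Δy=+0 Δt=3 [ok]
  2: Δx=+1 Δy=+0 Δt=3 [ok]
  3: Δx=+1 Δy=+0 Δt=3 [ok]
  4: Δx=+0 Δy=+2 Δt=3 [BAD: non-unit step]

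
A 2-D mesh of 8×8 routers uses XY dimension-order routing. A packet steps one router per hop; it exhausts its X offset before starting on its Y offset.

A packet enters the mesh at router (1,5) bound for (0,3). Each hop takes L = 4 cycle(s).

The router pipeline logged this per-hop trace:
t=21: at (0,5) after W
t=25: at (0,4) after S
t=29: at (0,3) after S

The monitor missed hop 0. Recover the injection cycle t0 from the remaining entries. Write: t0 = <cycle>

At hop 1 the cycle is 21; in general cyc_k = t0 + kL.
Therefore t0 = 21 − L = 17.

t0 = 17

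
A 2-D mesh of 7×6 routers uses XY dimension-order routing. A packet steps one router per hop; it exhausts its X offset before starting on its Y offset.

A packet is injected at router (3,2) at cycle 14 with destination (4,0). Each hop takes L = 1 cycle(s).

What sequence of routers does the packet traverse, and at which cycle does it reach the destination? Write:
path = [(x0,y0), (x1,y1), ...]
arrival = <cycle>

path = [(3,2), (4,2), (4,1), (4,0)]
arrival = 17

#0 — 3,2 | c14
#1 — 4,2 | c15 | E
#2 — 4,1 | c16 | S
#3 — 4,0 | c17 | S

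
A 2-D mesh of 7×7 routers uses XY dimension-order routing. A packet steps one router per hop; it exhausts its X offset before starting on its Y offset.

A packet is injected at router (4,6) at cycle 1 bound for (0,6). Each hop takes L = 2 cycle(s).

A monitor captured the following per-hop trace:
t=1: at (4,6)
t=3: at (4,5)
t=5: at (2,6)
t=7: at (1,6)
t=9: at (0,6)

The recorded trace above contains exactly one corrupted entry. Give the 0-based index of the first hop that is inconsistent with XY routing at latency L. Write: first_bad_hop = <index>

[1] (+0,-1) / 2c ⇒ BAD: Y-move but x=4≠0

first_bad_hop = 1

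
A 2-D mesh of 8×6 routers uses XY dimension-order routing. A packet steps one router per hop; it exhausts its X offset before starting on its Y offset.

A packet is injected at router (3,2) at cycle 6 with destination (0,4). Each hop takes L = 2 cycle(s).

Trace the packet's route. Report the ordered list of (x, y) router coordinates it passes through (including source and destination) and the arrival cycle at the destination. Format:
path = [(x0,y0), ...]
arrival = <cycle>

hop 0: (3,2) @ cyc 6
hop 1: (2,2) @ cyc 8  [W]
hop 2: (1,2) @ cyc 10  [W]
hop 3: (0,2) @ cyc 12  [W]
hop 4: (0,3) @ cyc 14  [N]
hop 5: (0,4) @ cyc 16  [N]

path = [(3,2), (2,2), (1,2), (0,2), (0,3), (0,4)]
arrival = 16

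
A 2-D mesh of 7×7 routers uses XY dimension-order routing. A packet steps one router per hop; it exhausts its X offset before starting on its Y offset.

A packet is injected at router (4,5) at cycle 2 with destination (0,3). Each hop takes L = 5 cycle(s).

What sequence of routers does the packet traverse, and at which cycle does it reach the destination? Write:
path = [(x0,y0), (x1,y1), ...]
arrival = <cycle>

  0. router=(4,5) cycle=2 (inject)
  1. router=(3,5) cycle=7 dir=W
  2. router=(2,5) cycle=12 dir=W
  3. router=(1,5) cycle=17 dir=W
  4. router=(0,5) cycle=22 dir=W
  5. router=(0,4) cycle=27 dir=S
  6. router=(0,3) cycle=32 dir=S

path = [(4,5), (3,5), (2,5), (1,5), (0,5), (0,4), (0,3)]
arrival = 32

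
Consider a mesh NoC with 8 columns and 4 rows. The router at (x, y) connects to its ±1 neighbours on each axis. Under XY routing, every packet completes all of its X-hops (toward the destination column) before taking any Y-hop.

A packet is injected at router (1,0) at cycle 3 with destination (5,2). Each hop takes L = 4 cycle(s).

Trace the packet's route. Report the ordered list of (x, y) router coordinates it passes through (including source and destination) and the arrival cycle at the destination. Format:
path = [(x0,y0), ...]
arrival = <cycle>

path = [(1,0), (2,0), (3,0), (4,0), (5,0), (5,1), (5,2)]
arrival = 27

#0 — 1,0 | c3
#1 — 2,0 | c7 | E
#2 — 3,0 | c11 | E
#3 — 4,0 | c15 | E
#4 — 5,0 | c19 | E
#5 — 5,1 | c23 | N
#6 — 5,2 | c27 | N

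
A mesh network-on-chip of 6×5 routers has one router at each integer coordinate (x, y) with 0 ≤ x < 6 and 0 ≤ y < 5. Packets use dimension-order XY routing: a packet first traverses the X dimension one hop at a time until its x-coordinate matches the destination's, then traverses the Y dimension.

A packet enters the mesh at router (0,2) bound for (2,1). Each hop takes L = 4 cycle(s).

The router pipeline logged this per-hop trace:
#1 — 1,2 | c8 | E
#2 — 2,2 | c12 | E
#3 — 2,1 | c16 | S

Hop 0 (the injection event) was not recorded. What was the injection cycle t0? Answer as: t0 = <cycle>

t0 = 4

The first recorded entry is hop 1 at cycle 8.
So t0 = 8 − 1·4 = 4.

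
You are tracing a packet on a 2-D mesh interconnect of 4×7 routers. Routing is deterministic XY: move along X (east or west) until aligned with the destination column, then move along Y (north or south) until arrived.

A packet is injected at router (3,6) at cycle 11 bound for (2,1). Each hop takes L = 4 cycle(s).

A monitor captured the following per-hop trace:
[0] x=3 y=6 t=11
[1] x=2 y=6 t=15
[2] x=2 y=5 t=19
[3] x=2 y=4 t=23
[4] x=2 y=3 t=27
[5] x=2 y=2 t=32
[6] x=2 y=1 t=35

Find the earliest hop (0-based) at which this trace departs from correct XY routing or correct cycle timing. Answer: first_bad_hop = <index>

[1] (-1,+0) / 4c ⇒ ok
[2] (+0,-1) / 4c ⇒ ok
[3] (+0,-1) / 4c ⇒ ok
[4] (+0,-1) / 4c ⇒ ok
[5] (+0,-1) / 5c ⇒ BAD: Δcyc=5≠L

first_bad_hop = 5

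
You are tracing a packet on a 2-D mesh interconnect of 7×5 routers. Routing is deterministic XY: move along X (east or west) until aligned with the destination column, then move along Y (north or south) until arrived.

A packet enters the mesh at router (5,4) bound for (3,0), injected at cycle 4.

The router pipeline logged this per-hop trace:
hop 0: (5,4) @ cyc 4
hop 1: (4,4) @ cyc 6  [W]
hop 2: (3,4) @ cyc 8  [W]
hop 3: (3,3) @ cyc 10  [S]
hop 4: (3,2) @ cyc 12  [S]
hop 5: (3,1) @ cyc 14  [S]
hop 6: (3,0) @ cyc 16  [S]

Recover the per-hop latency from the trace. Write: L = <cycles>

L = 2

Δcyc across hop 0→1: 6 − 4 = 2.
Per-hop latency L = Δcyc = 2.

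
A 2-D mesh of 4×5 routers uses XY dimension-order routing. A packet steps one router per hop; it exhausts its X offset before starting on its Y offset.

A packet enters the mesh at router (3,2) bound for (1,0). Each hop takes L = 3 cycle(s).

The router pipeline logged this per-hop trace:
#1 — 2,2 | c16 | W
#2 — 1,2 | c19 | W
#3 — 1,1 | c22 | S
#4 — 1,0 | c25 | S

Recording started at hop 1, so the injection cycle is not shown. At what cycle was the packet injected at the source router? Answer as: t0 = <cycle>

At hop 1 the cycle is 16; in general cyc_k = t0 + kL.
Subtract one hop: t0 = 16 − 3 = 13.

t0 = 13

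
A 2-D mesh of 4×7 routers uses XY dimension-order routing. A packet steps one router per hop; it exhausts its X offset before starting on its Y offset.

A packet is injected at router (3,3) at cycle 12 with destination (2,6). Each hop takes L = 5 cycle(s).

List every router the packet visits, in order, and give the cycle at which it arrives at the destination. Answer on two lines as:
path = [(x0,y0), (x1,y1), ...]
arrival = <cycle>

path = [(3,3), (2,3), (2,4), (2,5), (2,6)]
arrival = 32

hop 0: (3,3) @ cyc 12
hop 1: (2,3) @ cyc 17  [W]
hop 2: (2,4) @ cyc 22  [N]
hop 3: (2,5) @ cyc 27  [N]
hop 4: (2,6) @ cyc 32  [N]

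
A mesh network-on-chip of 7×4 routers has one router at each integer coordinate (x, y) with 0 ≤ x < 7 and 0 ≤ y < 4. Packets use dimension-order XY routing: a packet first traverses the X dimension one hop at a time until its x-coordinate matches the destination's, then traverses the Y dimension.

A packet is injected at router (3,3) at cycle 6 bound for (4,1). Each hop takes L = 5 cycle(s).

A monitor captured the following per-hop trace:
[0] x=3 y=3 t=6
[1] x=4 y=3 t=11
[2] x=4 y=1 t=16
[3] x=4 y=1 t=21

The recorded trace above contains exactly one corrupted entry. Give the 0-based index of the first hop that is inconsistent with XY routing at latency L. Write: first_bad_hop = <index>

first_bad_hop = 2

[1] (+1,+0) / 5c ⇒ ok
[2] (+0,-2) / 5c ⇒ BAD: non-unit step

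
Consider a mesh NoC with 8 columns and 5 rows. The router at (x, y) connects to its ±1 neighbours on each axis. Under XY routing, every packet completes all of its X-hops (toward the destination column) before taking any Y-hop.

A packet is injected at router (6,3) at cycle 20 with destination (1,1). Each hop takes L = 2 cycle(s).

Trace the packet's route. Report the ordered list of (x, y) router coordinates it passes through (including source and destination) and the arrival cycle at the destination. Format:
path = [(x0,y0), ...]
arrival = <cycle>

  0. router=(6,3) cycle=20 (inject)
  1. router=(5,3) cycle=22 dir=W
  2. router=(4,3) cycle=24 dir=W
  3. router=(3,3) cycle=26 dir=W
  4. router=(2,3) cycle=28 dir=W
  5. router=(1,3) cycle=30 dir=W
  6. router=(1,2) cycle=32 dir=S
  7. router=(1,1) cycle=34 dir=S

path = [(6,3), (5,3), (4,3), (3,3), (2,3), (1,3), (1,2), (1,1)]
arrival = 34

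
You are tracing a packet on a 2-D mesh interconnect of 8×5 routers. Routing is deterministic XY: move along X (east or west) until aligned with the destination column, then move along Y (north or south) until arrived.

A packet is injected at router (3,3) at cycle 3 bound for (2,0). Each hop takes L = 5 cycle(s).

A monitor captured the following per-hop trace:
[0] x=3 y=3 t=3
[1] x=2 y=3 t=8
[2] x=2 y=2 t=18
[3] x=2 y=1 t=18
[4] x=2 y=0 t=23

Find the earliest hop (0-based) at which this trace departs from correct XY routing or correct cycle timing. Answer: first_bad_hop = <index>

[1] (-1,+0) / 5c ⇒ ok
[2] (+0,-1) / 10c ⇒ BAD: Δcyc=10≠L

first_bad_hop = 2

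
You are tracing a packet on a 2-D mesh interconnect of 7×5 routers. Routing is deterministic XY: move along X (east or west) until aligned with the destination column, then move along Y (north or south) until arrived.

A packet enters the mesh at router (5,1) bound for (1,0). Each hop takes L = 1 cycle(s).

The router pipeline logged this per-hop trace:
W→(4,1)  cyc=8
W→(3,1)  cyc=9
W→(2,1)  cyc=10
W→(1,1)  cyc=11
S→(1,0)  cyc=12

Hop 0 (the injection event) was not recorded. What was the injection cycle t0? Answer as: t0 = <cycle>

t0 = 7

The first recorded entry is hop 1 at cycle 8.
Therefore t0 = 8 − L = 7.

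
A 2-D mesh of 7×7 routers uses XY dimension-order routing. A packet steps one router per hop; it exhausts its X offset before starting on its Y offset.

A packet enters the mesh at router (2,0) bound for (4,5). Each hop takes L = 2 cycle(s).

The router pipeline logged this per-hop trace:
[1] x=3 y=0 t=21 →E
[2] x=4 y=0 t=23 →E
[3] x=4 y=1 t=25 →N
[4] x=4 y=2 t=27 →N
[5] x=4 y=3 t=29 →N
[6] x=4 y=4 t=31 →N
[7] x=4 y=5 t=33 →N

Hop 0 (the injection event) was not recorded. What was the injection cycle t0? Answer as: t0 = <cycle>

At hop 1 the cycle is 21; in general cyc_k = t0 + kL.
Subtract one hop: t0 = 21 − 2 = 19.

t0 = 19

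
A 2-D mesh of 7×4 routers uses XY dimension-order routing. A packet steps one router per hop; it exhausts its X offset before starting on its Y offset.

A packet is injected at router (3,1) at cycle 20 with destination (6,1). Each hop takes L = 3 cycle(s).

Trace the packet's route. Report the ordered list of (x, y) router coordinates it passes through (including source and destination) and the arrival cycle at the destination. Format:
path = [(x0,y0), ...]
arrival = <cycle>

path = [(3,1), (4,1), (5,1), (6,1)]
arrival = 29

src (3,1)  cyc=20
E→(4,1)  cyc=23
E→(5,1)  cyc=26
E→(6,1)  cyc=29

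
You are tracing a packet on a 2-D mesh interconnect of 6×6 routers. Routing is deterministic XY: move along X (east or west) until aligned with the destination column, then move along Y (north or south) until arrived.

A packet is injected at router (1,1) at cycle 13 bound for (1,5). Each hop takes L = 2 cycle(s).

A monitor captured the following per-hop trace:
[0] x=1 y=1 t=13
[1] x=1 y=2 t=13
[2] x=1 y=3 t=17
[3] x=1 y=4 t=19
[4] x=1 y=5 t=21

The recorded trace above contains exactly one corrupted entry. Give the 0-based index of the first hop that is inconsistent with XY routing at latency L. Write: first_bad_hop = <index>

first_bad_hop = 1

hop 1: step (+0,+1), +0 cyc — BAD: Δcyc=0≠L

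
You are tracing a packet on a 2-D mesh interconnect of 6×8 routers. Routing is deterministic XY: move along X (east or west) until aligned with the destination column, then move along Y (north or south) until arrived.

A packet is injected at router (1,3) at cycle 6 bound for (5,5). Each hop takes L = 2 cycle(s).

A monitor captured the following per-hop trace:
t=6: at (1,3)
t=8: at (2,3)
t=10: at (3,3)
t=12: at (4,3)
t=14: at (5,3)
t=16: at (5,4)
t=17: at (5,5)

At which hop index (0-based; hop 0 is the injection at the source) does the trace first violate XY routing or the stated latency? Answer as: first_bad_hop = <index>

hop 1: step (+1,+0), +2 cyc — ok
hop 2: step (+1,+0), +2 cyc — ok
hop 3: step (+1,+0), +2 cyc — ok
hop 4: step (+1,+0), +2 cyc — ok
hop 5: step (+0,+1), +2 cyc — ok
hop 6: step (+0,+1), +1 cyc — BAD: Δcyc=1≠L

first_bad_hop = 6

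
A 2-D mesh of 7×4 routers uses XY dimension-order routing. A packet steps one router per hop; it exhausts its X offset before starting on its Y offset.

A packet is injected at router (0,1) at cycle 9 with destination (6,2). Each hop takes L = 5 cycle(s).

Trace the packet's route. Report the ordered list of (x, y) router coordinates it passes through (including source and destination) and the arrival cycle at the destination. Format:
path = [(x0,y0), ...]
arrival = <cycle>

t=9: at (0,1)
t=14: at (1,1) after E
t=19: at (2,1) after E
t=24: at (3,1) after E
t=29: at (4,1) after E
t=34: at (5,1) after E
t=39: at (6,1) after E
t=44: at (6,2) after N

path = [(0,1), (1,1), (2,1), (3,1), (4,1), (5,1), (6,1), (6,2)]
arrival = 44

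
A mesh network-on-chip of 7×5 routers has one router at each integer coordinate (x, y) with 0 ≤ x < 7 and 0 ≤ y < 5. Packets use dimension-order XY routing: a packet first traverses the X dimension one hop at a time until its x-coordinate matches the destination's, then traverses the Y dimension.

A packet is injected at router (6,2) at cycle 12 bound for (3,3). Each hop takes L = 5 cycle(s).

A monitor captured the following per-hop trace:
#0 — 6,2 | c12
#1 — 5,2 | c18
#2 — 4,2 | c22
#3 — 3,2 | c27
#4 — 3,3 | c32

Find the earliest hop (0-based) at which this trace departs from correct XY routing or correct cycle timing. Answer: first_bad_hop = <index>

first_bad_hop = 1

hop 1: step (-1,+0), +6 cyc — BAD: Δcyc=6≠L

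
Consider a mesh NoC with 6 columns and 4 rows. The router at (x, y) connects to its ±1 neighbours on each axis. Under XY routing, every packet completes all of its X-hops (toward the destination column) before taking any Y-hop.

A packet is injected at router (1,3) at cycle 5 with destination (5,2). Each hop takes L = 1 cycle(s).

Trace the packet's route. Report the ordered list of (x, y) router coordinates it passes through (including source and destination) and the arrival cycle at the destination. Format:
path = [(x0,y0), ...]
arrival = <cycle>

hop 0: (1,3) @ cyc 5
hop 1: (2,3) @ cyc 6  [E]
hop 2: (3,3) @ cyc 7  [E]
hop 3: (4,3) @ cyc 8  [E]
hop 4: (5,3) @ cyc 9  [E]
hop 5: (5,2) @ cyc 10  [S]

path = [(1,3), (2,3), (3,3), (4,3), (5,3), (5,2)]
arrival = 10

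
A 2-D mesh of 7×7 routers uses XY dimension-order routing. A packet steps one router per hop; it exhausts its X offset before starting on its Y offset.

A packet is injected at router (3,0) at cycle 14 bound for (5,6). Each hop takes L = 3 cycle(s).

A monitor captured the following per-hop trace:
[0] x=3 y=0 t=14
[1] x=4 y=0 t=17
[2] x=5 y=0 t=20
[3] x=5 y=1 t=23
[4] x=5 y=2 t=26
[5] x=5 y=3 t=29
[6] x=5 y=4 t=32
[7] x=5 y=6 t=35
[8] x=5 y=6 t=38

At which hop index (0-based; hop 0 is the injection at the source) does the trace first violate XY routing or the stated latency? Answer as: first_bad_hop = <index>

first_bad_hop = 7

[1] (+1,+0) / 3c ⇒ ok
[2] (+1,+0) / 3c ⇒ ok
[3] (+0,+1) / 3c ⇒ ok
[4] (+0,+1) / 3c ⇒ ok
[5] (+0,+1) / 3c ⇒ ok
[6] (+0,+1) / 3c ⇒ ok
[7] (+0,+2) / 3c ⇒ BAD: non-unit step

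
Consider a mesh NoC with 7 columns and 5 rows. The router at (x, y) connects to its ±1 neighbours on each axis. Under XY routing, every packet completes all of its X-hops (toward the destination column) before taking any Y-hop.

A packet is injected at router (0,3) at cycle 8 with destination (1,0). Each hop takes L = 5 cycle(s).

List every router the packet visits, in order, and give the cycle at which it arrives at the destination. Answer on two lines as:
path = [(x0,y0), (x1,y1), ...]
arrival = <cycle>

path = [(0,3), (1,3), (1,2), (1,1), (1,0)]
arrival = 28

hop 0: (0,3) @ cyc 8
hop 1: (1,3) @ cyc 13  [E]
hop 2: (1,2) @ cyc 18  [S]
hop 3: (1,1) @ cyc 23  [S]
hop 4: (1,0) @ cyc 28  [S]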